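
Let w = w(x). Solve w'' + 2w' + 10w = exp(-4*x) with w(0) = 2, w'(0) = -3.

Characteristic equation r² + 2r + 10 = 0 has discriminant (2)² - 4·(10) = -36 < 0, so r = -1 ± 3i.
Hence w_h = C1*cos(3*x)*exp(-x) + C2*exp(-x)*sin(3*x).
Try w_p = A*exp(-4*x). Substituting into the equation and dividing by exp(-4*x) gives A = 1/18, so w_p = exp(-4*x)/18.
General solution: w = exp(-4*x)/18 + C1*cos(3*x)*exp(-x) + C2*exp(-x)*sin(3*x).
Apply the initial conditions: w(0) = 1/18 + C1 = 2 and w'(0) = -2/9 - C1 + 3*C2 = -3. Solving gives C1 = 35/18, C2 = -5/18.

w = exp(-4*x)/18 - 5*exp(-x)*sin(3*x)/18 + 35*cos(3*x)*exp(-x)/18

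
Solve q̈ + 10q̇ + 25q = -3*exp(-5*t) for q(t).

q = C1*exp(-5*t) - 3*t**2*exp(-5*t)/2 + C2*t*exp(-5*t)

Characteristic equation r² + 10r + 25 = 0 has discriminant (10)² - 4·(25) = 0, so r = -5 is a repeated root.
Hence q_h = (C1 + C2*t)*exp(-5*t).
Since exp(-5*t) solves the homogeneous equation (r = -5 is a root of multiplicity 2), multiply the trial by t^2. Try q_p = A*t^2*exp(-5*t). Substituting into the equation and dividing by exp(-5*t) gives A = -3/2, so q_p = -3*t^2*exp(-5*t)/2.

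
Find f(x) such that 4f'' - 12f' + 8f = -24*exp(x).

f = C1*exp(x) + C2*exp(2*x) + 6*x*exp(x)

Divide through by 4: f'' - 3f' + 2f = -6*exp(x).
Characteristic equation r² - 3r + 2 = 0 factors as (r - 1)(r - 2) = 0, so r = 1, 2.
Hence f_h = C1*exp(x) + C2*exp(2*x).
Since exp(x) solves the homogeneous equation (r = 1 is a root of multiplicity 1), multiply the trial by x. Try f_p = A*x*exp(x). Substituting into the equation and dividing by exp(x) gives A = 6, so f_p = 6*x*exp(x).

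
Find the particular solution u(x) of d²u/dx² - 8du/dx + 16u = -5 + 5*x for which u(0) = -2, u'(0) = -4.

u = -5/32 - 59*exp(4*x)/32 + 5*x/16 + 49*x*exp(4*x)/16

Characteristic equation r² - 8r + 16 = 0 has discriminant (-8)² - 4·(16) = 0, so r = 4 is a repeated root.
Hence u_h = (C1 + C2*x)*exp(4*x).
For the particular solution try u_p = A0 + A1*x. Substituting and matching coefficients of each power of x gives A0 = -5/32, A1 = 5/16, so u_p = -5/32 + 5*x/16.
General solution: u = -5/32 + 5*x/16 + C1*exp(4*x) + C2*x*exp(4*x).
Apply the initial conditions: u(0) = -5/32 + C1 = -2 and u'(0) = 5/16 + C2 + 4*C1 = -4. Solving gives C1 = -59/32, C2 = 49/16.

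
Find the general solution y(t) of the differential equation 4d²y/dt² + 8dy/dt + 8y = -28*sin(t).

Divide through by 4: y'' + 2y' + 2y = -7*sin(t).
Characteristic equation r² + 2r + 2 = 0 has discriminant (2)² - 4·(2) = -4 < 0, so r = -1 ± i.
Hence y_h = C1*cos(t)*exp(-t) + C2*exp(-t)*sin(t).
Try y_p = A*cos(t) + B*sin(t). Substituting and equating the coefficients of cos(t) and sin(t) gives A = 14/5, B = -7/5, so y_p = -7*sin(t)/5 + 14*cos(t)/5.

y = -7*sin(t)/5 + 14*cos(t)/5 + C1*cos(t)*exp(-t) + C2*exp(-t)*sin(t)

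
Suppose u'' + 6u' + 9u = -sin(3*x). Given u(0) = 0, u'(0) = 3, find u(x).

Characteristic equation r² + 6r + 9 = 0 has discriminant (6)² - 4·(9) = 0, so r = -3 is a repeated root.
Hence u_h = (C1 + C2*x)*exp(-3*x).
Try u_p = A*cos(3*x) + B*sin(3*x). Substituting and equating the coefficients of cos(3x) and sin(3x) gives A = 1/18, B = 0, so u_p = cos(3*x)/18.
General solution: u = cos(3*x)/18 + C1*exp(-3*x) + C2*x*exp(-3*x).
Apply the initial conditions: u(0) = 1/18 + C1 = 0 and u'(0) = C2 - 3*C1 = 3. Solving gives C1 = -1/18, C2 = 17/6.

u = -exp(-3*x)/18 + cos(3*x)/18 + 17*x*exp(-3*x)/6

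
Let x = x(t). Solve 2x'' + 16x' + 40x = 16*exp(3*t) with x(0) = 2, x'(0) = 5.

Divide through by 2: x'' + 8x' + 20x = 8*exp(3*t).
Characteristic equation r² + 8r + 20 = 0 has discriminant (8)² - 4·(20) = -16 < 0, so r = -4 ± 2i.
Hence x_h = C1*cos(2*t)*exp(-4*t) + C2*exp(-4*t)*sin(2*t).
Try x_p = A*exp(3*t). Substituting into the equation and dividing by exp(3*t) gives A = 8/53, so x_p = 8*exp(3*t)/53.
General solution: x = 8*exp(3*t)/53 + C1*cos(2*t)*exp(-4*t) + C2*exp(-4*t)*sin(2*t).
Apply the initial conditions: x(0) = 8/53 + C1 = 2 and x'(0) = 24/53 - 4*C1 + 2*C2 = 5. Solving gives C1 = 98/53, C2 = 633/106.

x = 8*exp(3*t)/53 + 98*cos(2*t)*exp(-4*t)/53 + 633*exp(-4*t)*sin(2*t)/106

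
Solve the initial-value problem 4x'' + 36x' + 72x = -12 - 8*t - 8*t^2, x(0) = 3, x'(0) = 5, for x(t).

Divide through by 4: x'' + 9x' + 18x = -3 - 2*t - 2*t^2.
Characteristic equation r² + 9r + 18 = 0 factors as (r + 3)(r + 6) = 0, so r = -3, -6.
Hence x_h = C1*exp(-3*t) + C2*exp(-6*t).
For the particular solution try x_p = A0 + A1*t + A2*t^2. Substituting and matching coefficients of each power of t gives A0 = -25/162, A1 = 0, A2 = -1/9, so x_p = -25/162 - t^2/9.
General solution: x = -25/162 - t^2/9 + C1*exp(-3*t) + C2*exp(-6*t).
Apply the initial conditions: x(0) = -25/162 + C1 + C2 = 3 and x'(0) = -6*C2 - 3*C1 = 5. Solving gives C1 = 646/81, C2 = -781/162.

x = -25/162 - 781*exp(-6*t)/162 - t**2/9 + 646*exp(-3*t)/81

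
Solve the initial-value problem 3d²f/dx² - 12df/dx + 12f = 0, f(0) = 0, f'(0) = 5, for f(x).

Divide through by 3: f'' - 4f' + 4f = 0.
Characteristic equation r² - 4r + 4 = 0 has discriminant (-4)² - 4·(4) = 0, so r = 2 is a repeated root.
Hence f_h = (C1 + C2*x)*exp(2*x).
Apply the initial conditions: f(0) = C1 = 0 and f'(0) = C2 + 2*C1 = 5. Solving gives C1 = 0, C2 = 5.

f = 5*x*exp(2*x)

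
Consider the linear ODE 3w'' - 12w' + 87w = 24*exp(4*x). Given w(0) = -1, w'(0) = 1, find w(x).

w = 8*exp(4*x)/29 - 37*cos(5*x)*exp(2*x)/29 + 71*exp(2*x)*sin(5*x)/145

Divide through by 3: w'' - 4w' + 29w = 8*exp(4*x).
Characteristic equation r² - 4r + 29 = 0 has discriminant (-4)² - 4·(29) = -100 < 0, so r = 2 ± 5i.
Hence w_h = C1*cos(5*x)*exp(2*x) + C2*exp(2*x)*sin(5*x).
Try w_p = A*exp(4*x). Substituting into the equation and dividing by exp(4*x) gives A = 8/29, so w_p = 8*exp(4*x)/29.
General solution: w = 8*exp(4*x)/29 + C1*cos(5*x)*exp(2*x) + C2*exp(2*x)*sin(5*x).
Apply the initial conditions: w(0) = 8/29 + C1 = -1 and w'(0) = 32/29 + 2*C1 + 5*C2 = 1. Solving gives C1 = -37/29, C2 = 71/145.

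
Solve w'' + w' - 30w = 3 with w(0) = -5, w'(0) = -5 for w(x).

Characteristic equation r² + r - 30 = 0 factors as (r - 5)(r + 6) = 0, so r = 5, -6.
Hence w_h = C1*exp(5*x) + C2*exp(-6*x).
For the particular solution try w_p = A0. Substituting and matching coefficients of each power of x gives A0 = -1/10, so w_p = -1/10.
General solution: w = -1/10 + C1*exp(5*x) + C2*exp(-6*x).
Apply the initial conditions: w(0) = -1/10 + C1 + C2 = -5 and w'(0) = -6*C2 + 5*C1 = -5. Solving gives C1 = -172/55, C2 = -39/22.

w = -1/10 - 172*exp(5*x)/55 - 39*exp(-6*x)/22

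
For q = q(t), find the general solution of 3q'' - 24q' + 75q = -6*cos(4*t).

Divide through by 3: q'' - 8q' + 25q = -2*cos(4*t).
Characteristic equation r² - 8r + 25 = 0 has discriminant (-8)² - 4·(25) = -36 < 0, so r = 4 ± 3i.
Hence q_h = C1*cos(3*t)*exp(4*t) + C2*exp(4*t)*sin(3*t).
Try q_p = A*cos(4*t) + B*sin(4*t). Substituting and equating the coefficients of cos(4t) and sin(4t) gives A = -18/1105, B = 64/1105, so q_p = -18*cos(4*t)/1105 + 64*sin(4*t)/1105.

q = -18*cos(4*t)/1105 + 64*sin(4*t)/1105 + C1*cos(3*t)*exp(4*t) + C2*exp(4*t)*sin(3*t)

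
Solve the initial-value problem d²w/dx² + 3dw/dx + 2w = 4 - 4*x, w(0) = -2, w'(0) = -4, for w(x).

Characteristic equation r² + 3r + 2 = 0 factors as (r + 2)(r + 1) = 0, so r = -2, -1.
Hence w_h = C1*exp(-2*x) + C2*exp(-x).
For the particular solution try w_p = A0 + A1*x. Substituting and matching coefficients of each power of x gives A0 = 5, A1 = -2, so w_p = 5 - 2*x.
General solution: w = 5 - 2*x + C1*exp(-2*x) + C2*exp(-x).
Apply the initial conditions: w(0) = 5 + C1 + C2 = -2 and w'(0) = -2 - C2 - 2*C1 = -4. Solving gives C1 = 9, C2 = -16.

w = 5 - 16*exp(-x) - 2*x + 9*exp(-2*x)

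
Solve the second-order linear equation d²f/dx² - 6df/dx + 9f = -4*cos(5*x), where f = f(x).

Characteristic equation r² - 6r + 9 = 0 has discriminant (-6)² - 4·(9) = 0, so r = 3 is a repeated root.
Hence f_h = (C1 + C2*x)*exp(3*x).
Try f_p = A*cos(5*x) + B*sin(5*x). Substituting and equating the coefficients of cos(5x) and sin(5x) gives A = 16/289, B = 30/289, so f_p = 16*cos(5*x)/289 + 30*sin(5*x)/289.

f = 16*cos(5*x)/289 + 30*sin(5*x)/289 + C1*exp(3*x) + C2*x*exp(3*x)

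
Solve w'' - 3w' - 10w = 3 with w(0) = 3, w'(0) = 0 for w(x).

Characteristic equation r² - 3r - 10 = 0 factors as (r - 5)(r + 2) = 0, so r = 5, -2.
Hence w_h = C1*exp(5*x) + C2*exp(-2*x).
For the particular solution try w_p = A0. Substituting and matching coefficients of each power of x gives A0 = -3/10, so w_p = -3/10.
General solution: w = -3/10 + C1*exp(5*x) + C2*exp(-2*x).
Apply the initial conditions: w(0) = -3/10 + C1 + C2 = 3 and w'(0) = -2*C2 + 5*C1 = 0. Solving gives C1 = 33/35, C2 = 33/14.

w = -3/10 + 33*exp(-2*x)/14 + 33*exp(5*x)/35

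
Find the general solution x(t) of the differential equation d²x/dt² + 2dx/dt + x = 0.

Characteristic equation r² + 2r + 1 = 0 has discriminant (2)² - 4·(1) = 0, so r = -1 is a repeated root.
Hence x_h = (C1 + C2*t)*exp(-t).

x = C1*exp(-t) + C2*t*exp(-t)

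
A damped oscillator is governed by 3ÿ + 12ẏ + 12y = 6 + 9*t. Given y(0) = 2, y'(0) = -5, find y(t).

y = -1/4 + 3*t/4 + 9*exp(-2*t)/4 - 5*t*exp(-2*t)/4

Divide through by 3: y'' + 4y' + 4y = 2 + 3*t.
Characteristic equation r² + 4r + 4 = 0 has discriminant (4)² - 4·(4) = 0, so r = -2 is a repeated root.
Hence y_h = (C1 + C2*t)*exp(-2*t).
For the particular solution try y_p = A0 + A1*t. Substituting and matching coefficients of each power of t gives A0 = -1/4, A1 = 3/4, so y_p = -1/4 + 3*t/4.
General solution: y = -1/4 + 3*t/4 + C1*exp(-2*t) + C2*t*exp(-2*t).
Apply the initial conditions: y(0) = -1/4 + C1 = 2 and y'(0) = 3/4 + C2 - 2*C1 = -5. Solving gives C1 = 9/4, C2 = -5/4.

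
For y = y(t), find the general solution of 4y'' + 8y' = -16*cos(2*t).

Divide through by 4: y'' + 2y' = -4*cos(2*t).
Characteristic equation r² + 2r = 0 factors as (r + 2)r = 0, so r = -2, 0.
Hence y_h = C1*exp(-2*t) + C2.
Try y_p = A*cos(2*t) + B*sin(2*t). Substituting and equating the coefficients of cos(2t) and sin(2t) gives A = 1/2, B = -1/2, so y_p = cos(2*t)/2 - sin(2*t)/2.

y = C2 + cos(2*t)/2 - sin(2*t)/2 + C1*exp(-2*t)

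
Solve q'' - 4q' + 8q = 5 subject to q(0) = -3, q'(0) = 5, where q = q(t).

q = 5/8 - 29*cos(2*t)*exp(2*t)/8 + 49*exp(2*t)*sin(2*t)/8

Characteristic equation r² - 4r + 8 = 0 has discriminant (-4)² - 4·(8) = -16 < 0, so r = 2 ± 2i.
Hence q_h = C1*cos(2*t)*exp(2*t) + C2*exp(2*t)*sin(2*t).
For the particular solution try q_p = A0. Substituting and matching coefficients of each power of t gives A0 = 5/8, so q_p = 5/8.
General solution: q = 5/8 + C1*cos(2*t)*exp(2*t) + C2*exp(2*t)*sin(2*t).
Apply the initial conditions: q(0) = 5/8 + C1 = -3 and q'(0) = 2*C1 + 2*C2 = 5. Solving gives C1 = -29/8, C2 = 49/8.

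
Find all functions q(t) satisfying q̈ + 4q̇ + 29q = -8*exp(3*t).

Characteristic equation r² + 4r + 29 = 0 has discriminant (4)² - 4·(29) = -100 < 0, so r = -2 ± 5i.
Hence q_h = C1*cos(5*t)*exp(-2*t) + C2*exp(-2*t)*sin(5*t).
Try q_p = A*exp(3*t). Substituting into the equation and dividing by exp(3*t) gives A = -4/25, so q_p = -4*exp(3*t)/25.

q = -4*exp(3*t)/25 + C1*cos(5*t)*exp(-2*t) + C2*exp(-2*t)*sin(5*t)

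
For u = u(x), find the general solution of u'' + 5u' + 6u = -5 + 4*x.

Characteristic equation r² + 5r + 6 = 0 factors as (r + 3)(r + 2) = 0, so r = -3, -2.
Hence u_h = C1*exp(-3*x) + C2*exp(-2*x).
For the particular solution try u_p = A0 + A1*x. Substituting and matching coefficients of each power of x gives A0 = -25/18, A1 = 2/3, so u_p = -25/18 + 2*x/3.

u = -25/18 + 2*x/3 + C1*exp(-3*x) + C2*exp(-2*x)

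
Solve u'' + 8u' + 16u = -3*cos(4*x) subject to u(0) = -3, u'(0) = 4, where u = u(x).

u = -3*exp(-4*x) - 3*sin(4*x)/32 - 61*x*exp(-4*x)/8

Characteristic equation r² + 8r + 16 = 0 has discriminant (8)² - 4·(16) = 0, so r = -4 is a repeated root.
Hence u_h = (C1 + C2*x)*exp(-4*x).
Try u_p = A*cos(4*x) + B*sin(4*x). Substituting and equating the coefficients of cos(4x) and sin(4x) gives A = 0, B = -3/32, so u_p = -3*sin(4*x)/32.
General solution: u = -3*sin(4*x)/32 + C1*exp(-4*x) + C2*x*exp(-4*x).
Apply the initial conditions: u(0) = C1 = -3 and u'(0) = -3/8 + C2 - 4*C1 = 4. Solving gives C1 = -3, C2 = -61/8.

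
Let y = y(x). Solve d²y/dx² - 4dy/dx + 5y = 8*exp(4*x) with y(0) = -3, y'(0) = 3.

Characteristic equation r² - 4r + 5 = 0 has discriminant (-4)² - 4·(5) = -4 < 0, so r = 2 ± i.
Hence y_h = C1*cos(x)*exp(2*x) + C2*exp(2*x)*sin(x).
Try y_p = A*exp(4*x). Substituting into the equation and dividing by exp(4*x) gives A = 8/5, so y_p = 8*exp(4*x)/5.
General solution: y = 8*exp(4*x)/5 + C1*cos(x)*exp(2*x) + C2*exp(2*x)*sin(x).
Apply the initial conditions: y(0) = 8/5 + C1 = -3 and y'(0) = 32/5 + C2 + 2*C1 = 3. Solving gives C1 = -23/5, C2 = 29/5.

y = 8*exp(4*x)/5 - 23*cos(x)*exp(2*x)/5 + 29*exp(2*x)*sin(x)/5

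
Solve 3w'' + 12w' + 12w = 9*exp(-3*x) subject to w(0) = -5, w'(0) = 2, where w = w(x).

w = -8*exp(-2*x) + 3*exp(-3*x) - 5*x*exp(-2*x)

Divide through by 3: w'' + 4w' + 4w = 3*exp(-3*x).
Characteristic equation r² + 4r + 4 = 0 has discriminant (4)² - 4·(4) = 0, so r = -2 is a repeated root.
Hence w_h = (C1 + C2*x)*exp(-2*x).
Try w_p = A*exp(-3*x). Substituting into the equation and dividing by exp(-3*x) gives A = 3, so w_p = 3*exp(-3*x).
General solution: w = 3*exp(-3*x) + C1*exp(-2*x) + C2*x*exp(-2*x).
Apply the initial conditions: w(0) = 3 + C1 = -5 and w'(0) = -9 + C2 - 2*C1 = 2. Solving gives C1 = -8, C2 = -5.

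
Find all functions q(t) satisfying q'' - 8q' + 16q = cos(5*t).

Characteristic equation r² - 8r + 16 = 0 has discriminant (-8)² - 4·(16) = 0, so r = 4 is a repeated root.
Hence q_h = (C1 + C2*t)*exp(4*t).
Try q_p = A*cos(5*t) + B*sin(5*t). Substituting and equating the coefficients of cos(5t) and sin(5t) gives A = -9/1681, B = -40/1681, so q_p = -40*sin(5*t)/1681 - 9*cos(5*t)/1681.

q = -40*sin(5*t)/1681 - 9*cos(5*t)/1681 + C1*exp(4*t) + C2*t*exp(4*t)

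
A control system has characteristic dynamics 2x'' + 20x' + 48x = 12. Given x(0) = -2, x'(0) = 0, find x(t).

x = 1/4 - 27*exp(-4*t)/4 + 9*exp(-6*t)/2

Divide through by 2: x'' + 10x' + 24x = 6.
Characteristic equation r² + 10r + 24 = 0 factors as (r + 6)(r + 4) = 0, so r = -6, -4.
Hence x_h = C1*exp(-6*t) + C2*exp(-4*t).
For the particular solution try x_p = A0. Substituting and matching coefficients of each power of t gives A0 = 1/4, so x_p = 1/4.
General solution: x = 1/4 + C1*exp(-6*t) + C2*exp(-4*t).
Apply the initial conditions: x(0) = 1/4 + C1 + C2 = -2 and x'(0) = -6*C1 - 4*C2 = 0. Solving gives C1 = 9/2, C2 = -27/4.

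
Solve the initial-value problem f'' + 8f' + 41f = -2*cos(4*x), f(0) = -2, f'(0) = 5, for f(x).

Characteristic equation r² + 8r + 41 = 0 has discriminant (8)² - 4·(41) = -100 < 0, so r = -4 ± 5i.
Hence f_h = C1*cos(5*x)*exp(-4*x) + C2*exp(-4*x)*sin(5*x).
Try f_p = A*cos(4*x) + B*sin(4*x). Substituting and equating the coefficients of cos(4x) and sin(4x) gives A = -50/1649, B = -64/1649, so f_p = -64*sin(4*x)/1649 - 50*cos(4*x)/1649.
General solution: f = -64*sin(4*x)/1649 - 50*cos(4*x)/1649 + C1*cos(5*x)*exp(-4*x) + C2*exp(-4*x)*sin(5*x).
Apply the initial conditions: f(0) = -50/1649 + C1 = -2 and f'(0) = -256/1649 - 4*C1 + 5*C2 = 5. Solving gives C1 = -3248/1649, C2 = -4491/8245.

f = -64*sin(4*x)/1649 - 50*cos(4*x)/1649 - 4491*exp(-4*x)*sin(5*x)/8245 - 3248*cos(5*x)*exp(-4*x)/1649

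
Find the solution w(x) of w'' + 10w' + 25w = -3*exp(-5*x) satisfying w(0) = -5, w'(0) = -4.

w = -5*exp(-5*x) - 29*x*exp(-5*x) - 3*x**2*exp(-5*x)/2

Characteristic equation r² + 10r + 25 = 0 has discriminant (10)² - 4·(25) = 0, so r = -5 is a repeated root.
Hence w_h = (C1 + C2*x)*exp(-5*x).
Since exp(-5*x) solves the homogeneous equation (r = -5 is a root of multiplicity 2), multiply the trial by x^2. Try w_p = A*x^2*exp(-5*x). Substituting into the equation and dividing by exp(-5*x) gives A = -3/2, so w_p = -3*x^2*exp(-5*x)/2.
General solution: w = C1*exp(-5*x) - 3*x^2*exp(-5*x)/2 + C2*x*exp(-5*x).
Apply the initial conditions: w(0) = C1 = -5 and w'(0) = C2 - 5*C1 = -4. Solving gives C1 = -5, C2 = -29.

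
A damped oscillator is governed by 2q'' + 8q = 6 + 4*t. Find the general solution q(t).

q = 3/4 + t/2 + C1*cos(2*t) + C2*sin(2*t)

Divide through by 2: q'' + 4q = 3 + 2*t.
Characteristic equation r² + 4 = 0 has discriminant (0)² - 4·(4) = -16 < 0, so r = ± 2i.
Hence q_h = C1*cos(2*t) + C2*sin(2*t).
For the particular solution try q_p = A0 + A1*t. Substituting and matching coefficients of each power of t gives A0 = 3/4, A1 = 1/2, so q_p = 3/4 + t/2.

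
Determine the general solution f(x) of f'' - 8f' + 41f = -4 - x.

Characteristic equation r² - 8r + 41 = 0 has discriminant (-8)² - 4·(41) = -100 < 0, so r = 4 ± 5i.
Hence f_h = C1*cos(5*x)*exp(4*x) + C2*exp(4*x)*sin(5*x).
For the particular solution try f_p = A0 + A1*x. Substituting and matching coefficients of each power of x gives A0 = -172/1681, A1 = -1/41, so f_p = -172/1681 - x/41.

f = -172/1681 - x/41 + C1*cos(5*x)*exp(4*x) + C2*exp(4*x)*sin(5*x)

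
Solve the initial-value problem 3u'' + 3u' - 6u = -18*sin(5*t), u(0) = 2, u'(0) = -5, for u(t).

u = -28*exp(t)/39 + 15*cos(5*t)/377 + 81*sin(5*t)/377 + 233*exp(-2*t)/87

Divide through by 3: u'' + u' - 2u = -6*sin(5*t).
Characteristic equation r² + r - 2 = 0 factors as (r + 2)(r - 1) = 0, so r = -2, 1.
Hence u_h = C1*exp(-2*t) + C2*exp(t).
Try u_p = A*cos(5*t) + B*sin(5*t). Substituting and equating the coefficients of cos(5t) and sin(5t) gives A = 15/377, B = 81/377, so u_p = 15*cos(5*t)/377 + 81*sin(5*t)/377.
General solution: u = 15*cos(5*t)/377 + 81*sin(5*t)/377 + C1*exp(-2*t) + C2*exp(t).
Apply the initial conditions: u(0) = 15/377 + C1 + C2 = 2 and u'(0) = 405/377 + C2 - 2*C1 = -5. Solving gives C1 = 233/87, C2 = -28/39.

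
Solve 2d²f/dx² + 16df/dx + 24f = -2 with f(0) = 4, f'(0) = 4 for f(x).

f = -1/12 - 73*exp(-6*x)/24 + 57*exp(-2*x)/8

Divide through by 2: f'' + 8f' + 12f = -1.
Characteristic equation r² + 8r + 12 = 0 factors as (r + 6)(r + 2) = 0, so r = -6, -2.
Hence f_h = C1*exp(-6*x) + C2*exp(-2*x).
For the particular solution try f_p = A0. Substituting and matching coefficients of each power of x gives A0 = -1/12, so f_p = -1/12.
General solution: f = -1/12 + C1*exp(-6*x) + C2*exp(-2*x).
Apply the initial conditions: f(0) = -1/12 + C1 + C2 = 4 and f'(0) = -6*C1 - 2*C2 = 4. Solving gives C1 = -73/24, C2 = 57/8.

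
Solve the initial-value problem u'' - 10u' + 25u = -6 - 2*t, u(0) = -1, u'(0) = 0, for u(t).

Characteristic equation r² - 10r + 25 = 0 has discriminant (-10)² - 4·(25) = 0, so r = 5 is a repeated root.
Hence u_h = (C1 + C2*t)*exp(5*t).
For the particular solution try u_p = A0 + A1*t. Substituting and matching coefficients of each power of t gives A0 = -34/125, A1 = -2/25, so u_p = -34/125 - 2*t/25.
General solution: u = -34/125 - 2*t/25 + C1*exp(5*t) + C2*t*exp(5*t).
Apply the initial conditions: u(0) = -34/125 + C1 = -1 and u'(0) = -2/25 + C2 + 5*C1 = 0. Solving gives C1 = -91/125, C2 = 93/25.

u = -34/125 - 91*exp(5*t)/125 - 2*t/25 + 93*t*exp(5*t)/25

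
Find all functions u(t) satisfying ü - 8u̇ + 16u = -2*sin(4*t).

Characteristic equation r² - 8r + 16 = 0 has discriminant (-8)² - 4·(16) = 0, so r = 4 is a repeated root.
Hence u_h = (C1 + C2*t)*exp(4*t).
Try u_p = A*cos(4*t) + B*sin(4*t). Substituting and equating the coefficients of cos(4t) and sin(4t) gives A = -1/16, B = 0, so u_p = -cos(4*t)/16.

u = -cos(4*t)/16 + C1*exp(4*t) + C2*t*exp(4*t)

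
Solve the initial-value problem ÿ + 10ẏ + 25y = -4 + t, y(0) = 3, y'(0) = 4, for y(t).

Characteristic equation r² + 10r + 25 = 0 has discriminant (10)² - 4·(25) = 0, so r = -5 is a repeated root.
Hence y_h = (C1 + C2*t)*exp(-5*t).
For the particular solution try y_p = A0 + A1*t. Substituting and matching coefficients of each power of t gives A0 = -22/125, A1 = 1/25, so y_p = -22/125 + t/25.
General solution: y = -22/125 + t/25 + C1*exp(-5*t) + C2*t*exp(-5*t).
Apply the initial conditions: y(0) = -22/125 + C1 = 3 and y'(0) = 1/25 + C2 - 5*C1 = 4. Solving gives C1 = 397/125, C2 = 496/25.

y = -22/125 + t/25 + 397*exp(-5*t)/125 + 496*t*exp(-5*t)/25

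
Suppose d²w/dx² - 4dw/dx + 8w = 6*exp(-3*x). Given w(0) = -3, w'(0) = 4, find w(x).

Characteristic equation r² - 4r + 8 = 0 has discriminant (-4)² - 4·(8) = -16 < 0, so r = 2 ± 2i.
Hence w_h = C1*cos(2*x)*exp(2*x) + C2*exp(2*x)*sin(2*x).
Try w_p = A*exp(-3*x). Substituting into the equation and dividing by exp(-3*x) gives A = 6/29, so w_p = 6*exp(-3*x)/29.
General solution: w = 6*exp(-3*x)/29 + C1*cos(2*x)*exp(2*x) + C2*exp(2*x)*sin(2*x).
Apply the initial conditions: w(0) = 6/29 + C1 = -3 and w'(0) = -18/29 + 2*C1 + 2*C2 = 4. Solving gives C1 = -93/29, C2 = 160/29.

w = 6*exp(-3*x)/29 - 93*cos(2*x)*exp(2*x)/29 + 160*exp(2*x)*sin(2*x)/29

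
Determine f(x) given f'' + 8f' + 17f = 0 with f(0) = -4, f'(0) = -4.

Characteristic equation r² + 8r + 17 = 0 has discriminant (8)² - 4·(17) = -4 < 0, so r = -4 ± i.
Hence f_h = C1*cos(x)*exp(-4*x) + C2*exp(-4*x)*sin(x).
Apply the initial conditions: f(0) = C1 = -4 and f'(0) = C2 - 4*C1 = -4. Solving gives C1 = -4, C2 = -20.

f = -20*exp(-4*x)*sin(x) - 4*cos(x)*exp(-4*x)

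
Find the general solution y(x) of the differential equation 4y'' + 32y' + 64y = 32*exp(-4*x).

y = C1*exp(-4*x) + 4*x**2*exp(-4*x) + C2*x*exp(-4*x)

Divide through by 4: y'' + 8y' + 16y = 8*exp(-4*x).
Characteristic equation r² + 8r + 16 = 0 has discriminant (8)² - 4·(16) = 0, so r = -4 is a repeated root.
Hence y_h = (C1 + C2*x)*exp(-4*x).
Since exp(-4*x) solves the homogeneous equation (r = -4 is a root of multiplicity 2), multiply the trial by x^2. Try y_p = A*x^2*exp(-4*x). Substituting into the equation and dividing by exp(-4*x) gives A = 4, so y_p = 4*x^2*exp(-4*x).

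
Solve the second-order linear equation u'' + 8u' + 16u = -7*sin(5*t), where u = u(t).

Characteristic equation r² + 8r + 16 = 0 has discriminant (8)² - 4·(16) = 0, so r = -4 is a repeated root.
Hence u_h = (C1 + C2*t)*exp(-4*t).
Try u_p = A*cos(5*t) + B*sin(5*t). Substituting and equating the coefficients of cos(5t) and sin(5t) gives A = 280/1681, B = 63/1681, so u_p = 63*sin(5*t)/1681 + 280*cos(5*t)/1681.

u = 63*sin(5*t)/1681 + 280*cos(5*t)/1681 + C1*exp(-4*t) + C2*t*exp(-4*t)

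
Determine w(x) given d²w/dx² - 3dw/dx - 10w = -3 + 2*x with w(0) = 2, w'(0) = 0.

w = 9/25 - x/5 + 8*exp(-2*x)/7 + 87*exp(5*x)/175

Characteristic equation r² - 3r - 10 = 0 factors as (r - 5)(r + 2) = 0, so r = 5, -2.
Hence w_h = C1*exp(5*x) + C2*exp(-2*x).
For the particular solution try w_p = A0 + A1*x. Substituting and matching coefficients of each power of x gives A0 = 9/25, A1 = -1/5, so w_p = 9/25 - x/5.
General solution: w = 9/25 - x/5 + C1*exp(5*x) + C2*exp(-2*x).
Apply the initial conditions: w(0) = 9/25 + C1 + C2 = 2 and w'(0) = -1/5 - 2*C2 + 5*C1 = 0. Solving gives C1 = 87/175, C2 = 8/7.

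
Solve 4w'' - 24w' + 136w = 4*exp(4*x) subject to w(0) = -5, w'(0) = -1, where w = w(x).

Divide through by 4: w'' - 6w' + 34w = exp(4*x).
Characteristic equation r² - 6r + 34 = 0 has discriminant (-6)² - 4·(34) = -100 < 0, so r = 3 ± 5i.
Hence w_h = C1*cos(5*x)*exp(3*x) + C2*exp(3*x)*sin(5*x).
Try w_p = A*exp(4*x). Substituting into the equation and dividing by exp(4*x) gives A = 1/26, so w_p = exp(4*x)/26.
General solution: w = exp(4*x)/26 + C1*cos(5*x)*exp(3*x) + C2*exp(3*x)*sin(5*x).
Apply the initial conditions: w(0) = 1/26 + C1 = -5 and w'(0) = 2/13 + 3*C1 + 5*C2 = -1. Solving gives C1 = -131/26, C2 = 363/130.

w = exp(4*x)/26 - 131*cos(5*x)*exp(3*x)/26 + 363*exp(3*x)*sin(5*x)/130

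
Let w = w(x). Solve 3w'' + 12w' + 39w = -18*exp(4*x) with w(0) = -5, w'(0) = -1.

Divide through by 3: w'' + 4w' + 13w = -6*exp(4*x).
Characteristic equation r² + 4r + 13 = 0 has discriminant (4)² - 4·(13) = -36 < 0, so r = -2 ± 3i.
Hence w_h = C1*cos(3*x)*exp(-2*x) + C2*exp(-2*x)*sin(3*x).
Try w_p = A*exp(4*x). Substituting into the equation and dividing by exp(4*x) gives A = -2/15, so w_p = -2*exp(4*x)/15.
General solution: w = -2*exp(4*x)/15 + C1*cos(3*x)*exp(-2*x) + C2*exp(-2*x)*sin(3*x).
Apply the initial conditions: w(0) = -2/15 + C1 = -5 and w'(0) = -8/15 - 2*C1 + 3*C2 = -1. Solving gives C1 = -73/15, C2 = -17/5.

w = -2*exp(4*x)/15 - 73*cos(3*x)*exp(-2*x)/15 - 17*exp(-2*x)*sin(3*x)/5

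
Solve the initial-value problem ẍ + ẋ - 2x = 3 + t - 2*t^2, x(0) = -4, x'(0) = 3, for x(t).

x = -1/4 + t**2 + t/2 - 25*exp(-2*t)/12 - 5*exp(t)/3

Characteristic equation r² + r - 2 = 0 factors as (r - 1)(r + 2) = 0, so r = 1, -2.
Hence x_h = C1*exp(t) + C2*exp(-2*t).
For the particular solution try x_p = A0 + A1*t + A2*t^2. Substituting and matching coefficients of each power of t gives A0 = -1/4, A1 = 1/2, A2 = 1, so x_p = -1/4 + t^2 + t/2.
General solution: x = -1/4 + t^2 + t/2 + C1*exp(t) + C2*exp(-2*t).
Apply the initial conditions: x(0) = -1/4 + C1 + C2 = -4 and x'(0) = 1/2 + C1 - 2*C2 = 3. Solving gives C1 = -5/3, C2 = -25/12.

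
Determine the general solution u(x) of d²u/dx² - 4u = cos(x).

Characteristic equation r² - 4 = 0 factors as (r + 2)(r - 2) = 0, so r = -2, 2.
Hence u_h = C1*exp(-2*x) + C2*exp(2*x).
Try u_p = A*cos(x) + B*sin(x). Substituting and equating the coefficients of cos(x) and sin(x) gives A = -1/5, B = 0, so u_p = -cos(x)/5.

u = -cos(x)/5 + C1*exp(-2*x) + C2*exp(2*x)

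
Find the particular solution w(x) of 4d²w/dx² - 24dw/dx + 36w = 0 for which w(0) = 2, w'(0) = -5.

w = 2*exp(3*x) - 11*x*exp(3*x)

Divide through by 4: w'' - 6w' + 9w = 0.
Characteristic equation r² - 6r + 9 = 0 has discriminant (-6)² - 4·(9) = 0, so r = 3 is a repeated root.
Hence w_h = (C1 + C2*x)*exp(3*x).
Apply the initial conditions: w(0) = C1 = 2 and w'(0) = C2 + 3*C1 = -5. Solving gives C1 = 2, C2 = -11.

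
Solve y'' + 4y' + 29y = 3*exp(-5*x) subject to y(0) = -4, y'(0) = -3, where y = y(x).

Characteristic equation r² + 4r + 29 = 0 has discriminant (4)² - 4·(29) = -100 < 0, so r = -2 ± 5i.
Hence y_h = C1*cos(5*x)*exp(-2*x) + C2*exp(-2*x)*sin(5*x).
Try y_p = A*exp(-5*x). Substituting into the equation and dividing by exp(-5*x) gives A = 3/34, so y_p = 3*exp(-5*x)/34.
General solution: y = 3*exp(-5*x)/34 + C1*cos(5*x)*exp(-2*x) + C2*exp(-2*x)*sin(5*x).
Apply the initial conditions: y(0) = 3/34 + C1 = -4 and y'(0) = -15/34 - 2*C1 + 5*C2 = -3. Solving gives C1 = -139/34, C2 = -73/34.

y = 3*exp(-5*x)/34 - 139*cos(5*x)*exp(-2*x)/34 - 73*exp(-2*x)*sin(5*x)/34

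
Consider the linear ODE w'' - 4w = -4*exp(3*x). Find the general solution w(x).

Characteristic equation r² - 4 = 0 factors as (r - 2)(r + 2) = 0, so r = 2, -2.
Hence w_h = C1*exp(2*x) + C2*exp(-2*x).
Try w_p = A*exp(3*x). Substituting into the equation and dividing by exp(3*x) gives A = -4/5, so w_p = -4*exp(3*x)/5.

w = -4*exp(3*x)/5 + C1*exp(2*x) + C2*exp(-2*x)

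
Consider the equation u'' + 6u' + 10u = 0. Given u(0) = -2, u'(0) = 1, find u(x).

u = -5*exp(-3*x)*sin(x) - 2*cos(x)*exp(-3*x)

Characteristic equation r² + 6r + 10 = 0 has discriminant (6)² - 4·(10) = -4 < 0, so r = -3 ± i.
Hence u_h = C1*cos(x)*exp(-3*x) + C2*exp(-3*x)*sin(x).
Apply the initial conditions: u(0) = C1 = -2 and u'(0) = C2 - 3*C1 = 1. Solving gives C1 = -2, C2 = -5.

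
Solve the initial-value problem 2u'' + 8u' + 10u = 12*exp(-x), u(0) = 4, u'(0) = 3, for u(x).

u = 3*exp(-x) + cos(x)*exp(-2*x) + 8*exp(-2*x)*sin(x)

Divide through by 2: u'' + 4u' + 5u = 6*exp(-x).
Characteristic equation r² + 4r + 5 = 0 has discriminant (4)² - 4·(5) = -4 < 0, so r = -2 ± i.
Hence u_h = C1*cos(x)*exp(-2*x) + C2*exp(-2*x)*sin(x).
Try u_p = A*exp(-x). Substituting into the equation and dividing by exp(-x) gives A = 3, so u_p = 3*exp(-x).
General solution: u = 3*exp(-x) + C1*cos(x)*exp(-2*x) + C2*exp(-2*x)*sin(x).
Apply the initial conditions: u(0) = 3 + C1 = 4 and u'(0) = -3 + C2 - 2*C1 = 3. Solving gives C1 = 1, C2 = 8.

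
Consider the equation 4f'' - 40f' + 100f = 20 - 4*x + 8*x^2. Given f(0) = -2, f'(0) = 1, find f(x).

Divide through by 4: f'' - 10f' + 25f = 5 - x + 2*x^2.
Characteristic equation r² - 10r + 25 = 0 has discriminant (-10)² - 4·(25) = 0, so r = 5 is a repeated root.
Hence f_h = (C1 + C2*x)*exp(5*x).
For the particular solution try f_p = A0 + A1*x + A2*x^2. Substituting and matching coefficients of each power of x gives A0 = 127/625, A1 = 3/125, A2 = 2/25, so f_p = 127/625 + 2*x^2/25 + 3*x/125.
General solution: f = 127/625 + 2*x^2/25 + 3*x/125 + C1*exp(5*x) + C2*x*exp(5*x).
Apply the initial conditions: f(0) = 127/625 + C1 = -2 and f'(0) = 3/125 + C2 + 5*C1 = 1. Solving gives C1 = -1377/625, C2 = 1499/125.

f = 127/625 - 1377*exp(5*x)/625 + 2*x**2/25 + 3*x/125 + 1499*x*exp(5*x)/125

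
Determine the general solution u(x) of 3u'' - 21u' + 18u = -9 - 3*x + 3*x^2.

u = -8/27 + x**2/6 + 2*x/9 + C1*exp(x) + C2*exp(6*x)

Divide through by 3: u'' - 7u' + 6u = -3 + x^2 - x.
Characteristic equation r² - 7r + 6 = 0 factors as (r - 1)(r - 6) = 0, so r = 1, 6.
Hence u_h = C1*exp(x) + C2*exp(6*x).
For the particular solution try u_p = A0 + A1*x + A2*x^2. Substituting and matching coefficients of each power of x gives A0 = -8/27, A1 = 2/9, A2 = 1/6, so u_p = -8/27 + x^2/6 + 2*x/9.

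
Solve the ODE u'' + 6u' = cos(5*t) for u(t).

u = C2 - cos(5*t)/61 + 6*sin(5*t)/305 + C1*exp(-6*t)

Characteristic equation r² + 6r = 0 factors as (r + 6)r = 0, so r = -6, 0.
Hence u_h = C1*exp(-6*t) + C2.
Try u_p = A*cos(5*t) + B*sin(5*t). Substituting and equating the coefficients of cos(5t) and sin(5t) gives A = -1/61, B = 6/305, so u_p = -cos(5*t)/61 + 6*sin(5*t)/305.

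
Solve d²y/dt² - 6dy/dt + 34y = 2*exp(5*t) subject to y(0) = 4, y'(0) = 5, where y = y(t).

y = 2*exp(5*t)/29 - 207*exp(3*t)*sin(5*t)/145 + 114*cos(5*t)*exp(3*t)/29

Characteristic equation r² - 6r + 34 = 0 has discriminant (-6)² - 4·(34) = -100 < 0, so r = 3 ± 5i.
Hence y_h = C1*cos(5*t)*exp(3*t) + C2*exp(3*t)*sin(5*t).
Try y_p = A*exp(5*t). Substituting into the equation and dividing by exp(5*t) gives A = 2/29, so y_p = 2*exp(5*t)/29.
General solution: y = 2*exp(5*t)/29 + C1*cos(5*t)*exp(3*t) + C2*exp(3*t)*sin(5*t).
Apply the initial conditions: y(0) = 2/29 + C1 = 4 and y'(0) = 10/29 + 3*C1 + 5*C2 = 5. Solving gives C1 = 114/29, C2 = -207/145.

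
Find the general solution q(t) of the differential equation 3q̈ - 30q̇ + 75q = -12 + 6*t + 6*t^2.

q = -68/625 + 2*t**2/25 + 18*t/125 + C1*exp(5*t) + C2*t*exp(5*t)

Divide through by 3: q'' - 10q' + 25q = -4 + 2*t + 2*t^2.
Characteristic equation r² - 10r + 25 = 0 has discriminant (-10)² - 4·(25) = 0, so r = 5 is a repeated root.
Hence q_h = (C1 + C2*t)*exp(5*t).
For the particular solution try q_p = A0 + A1*t + A2*t^2. Substituting and matching coefficients of each power of t gives A0 = -68/625, A1 = 18/125, A2 = 2/25, so q_p = -68/625 + 2*t^2/25 + 18*t/125.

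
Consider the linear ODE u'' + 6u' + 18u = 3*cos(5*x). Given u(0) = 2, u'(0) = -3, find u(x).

Characteristic equation r² + 6r + 18 = 0 has discriminant (6)² - 4·(18) = -36 < 0, so r = -3 ± 3i.
Hence u_h = C1*cos(3*x)*exp(-3*x) + C2*exp(-3*x)*sin(3*x).
Try u_p = A*cos(5*x) + B*sin(5*x). Substituting and equating the coefficients of cos(5x) and sin(5x) gives A = -21/949, B = 90/949, so u_p = -21*cos(5*x)/949 + 90*sin(5*x)/949.
General solution: u = -21*cos(5*x)/949 + 90*sin(5*x)/949 + C1*cos(3*x)*exp(-3*x) + C2*exp(-3*x)*sin(3*x).
Apply the initial conditions: u(0) = -21/949 + C1 = 2 and u'(0) = 450/949 - 3*C1 + 3*C2 = -3. Solving gives C1 = 1919/949, C2 = 820/949.

u = -21*cos(5*x)/949 + 90*sin(5*x)/949 + 820*exp(-3*x)*sin(3*x)/949 + 1919*cos(3*x)*exp(-3*x)/949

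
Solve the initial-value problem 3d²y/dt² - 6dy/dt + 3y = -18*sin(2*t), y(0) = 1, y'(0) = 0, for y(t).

y = -24*cos(2*t)/25 + 18*sin(2*t)/25 + 49*exp(t)/25 - 17*t*exp(t)/5

Divide through by 3: y'' - 2y' + y = -6*sin(2*t).
Characteristic equation r² - 2r + 1 = 0 has discriminant (-2)² - 4·(1) = 0, so r = 1 is a repeated root.
Hence y_h = (C1 + C2*t)*exp(t).
Try y_p = A*cos(2*t) + B*sin(2*t). Substituting and equating the coefficients of cos(2t) and sin(2t) gives A = -24/25, B = 18/25, so y_p = -24*cos(2*t)/25 + 18*sin(2*t)/25.
General solution: y = -24*cos(2*t)/25 + 18*sin(2*t)/25 + C1*exp(t) + C2*t*exp(t).
Apply the initial conditions: y(0) = -24/25 + C1 = 1 and y'(0) = 36/25 + C1 + C2 = 0. Solving gives C1 = 49/25, C2 = -17/5.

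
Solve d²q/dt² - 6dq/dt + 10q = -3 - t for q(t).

Characteristic equation r² - 6r + 10 = 0 has discriminant (-6)² - 4·(10) = -4 < 0, so r = 3 ± i.
Hence q_h = C1*cos(t)*exp(3*t) + C2*exp(3*t)*sin(t).
For the particular solution try q_p = A0 + A1*t. Substituting and matching coefficients of each power of t gives A0 = -9/25, A1 = -1/10, so q_p = -9/25 - t/10.

q = -9/25 - t/10 + C1*cos(t)*exp(3*t) + C2*exp(3*t)*sin(t)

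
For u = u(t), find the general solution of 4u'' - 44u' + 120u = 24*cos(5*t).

Divide through by 4: u'' - 11u' + 30u = 6*cos(5*t).
Characteristic equation r² - 11r + 30 = 0 factors as (r - 6)(r - 5) = 0, so r = 6, 5.
Hence u_h = C1*exp(6*t) + C2*exp(5*t).
Try u_p = A*cos(5*t) + B*sin(5*t). Substituting and equating the coefficients of cos(5t) and sin(5t) gives A = 3/305, B = -33/305, so u_p = -33*sin(5*t)/305 + 3*cos(5*t)/305.

u = -33*sin(5*t)/305 + 3*cos(5*t)/305 + C1*exp(6*t) + C2*exp(5*t)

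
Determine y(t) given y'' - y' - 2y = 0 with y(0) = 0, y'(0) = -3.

Characteristic equation r² - r - 2 = 0 factors as (r - 2)(r + 1) = 0, so r = 2, -1.
Hence y_h = C1*exp(2*t) + C2*exp(-t).
Apply the initial conditions: y(0) = C1 + C2 = 0 and y'(0) = -C2 + 2*C1 = -3. Solving gives C1 = -1, C2 = 1.

y = -exp(2*t) + exp(-t)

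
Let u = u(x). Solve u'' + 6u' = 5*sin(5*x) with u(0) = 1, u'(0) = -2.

u = 5/6 - 6*cos(5*x)/61 - 5*sin(5*x)/61 + 97*exp(-6*x)/366

Characteristic equation r² + 6r = 0 factors as (r + 6)r = 0, so r = -6, 0.
Hence u_h = C1*exp(-6*x) + C2.
Try u_p = A*cos(5*x) + B*sin(5*x). Substituting and equating the coefficients of cos(5x) and sin(5x) gives A = -6/61, B = -5/61, so u_p = -6*cos(5*x)/61 - 5*sin(5*x)/61.
General solution: u = C2 - 6*cos(5*x)/61 - 5*sin(5*x)/61 + C1*exp(-6*x).
Apply the initial conditions: u(0) = -6/61 + C1 + C2 = 1 and u'(0) = -25/61 - 6*C1 = -2. Solving gives C1 = 97/366, C2 = 5/6.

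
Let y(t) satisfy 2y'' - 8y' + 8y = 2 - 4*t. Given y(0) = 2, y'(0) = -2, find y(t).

Divide through by 2: y'' - 4y' + 4y = 1 - 2*t.
Characteristic equation r² - 4r + 4 = 0 has discriminant (-4)² - 4·(4) = 0, so r = 2 is a repeated root.
Hence y_h = (C1 + C2*t)*exp(2*t).
For the particular solution try y_p = A0 + A1*t. Substituting and matching coefficients of each power of t gives A0 = -1/4, A1 = -1/2, so y_p = -1/4 - t/2.
General solution: y = -1/4 - t/2 + C1*exp(2*t) + C2*t*exp(2*t).
Apply the initial conditions: y(0) = -1/4 + C1 = 2 and y'(0) = -1/2 + C2 + 2*C1 = -2. Solving gives C1 = 9/4, C2 = -6.

y = -1/4 - t/2 + 9*exp(2*t)/4 - 6*t*exp(2*t)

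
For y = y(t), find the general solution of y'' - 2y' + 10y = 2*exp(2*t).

y = exp(2*t)/5 + C1*cos(3*t)*exp(t) + C2*exp(t)*sin(3*t)

Characteristic equation r² - 2r + 10 = 0 has discriminant (-2)² - 4·(10) = -36 < 0, so r = 1 ± 3i.
Hence y_h = C1*cos(3*t)*exp(t) + C2*exp(t)*sin(3*t).
Try y_p = A*exp(2*t). Substituting into the equation and dividing by exp(2*t) gives A = 1/5, so y_p = exp(2*t)/5.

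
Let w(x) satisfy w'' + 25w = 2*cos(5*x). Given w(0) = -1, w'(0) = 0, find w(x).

w = -cos(5*x) + x*sin(5*x)/5

Characteristic equation r² + 25 = 0 has discriminant (0)² - 4·(25) = -100 < 0, so r = ± 5i.
Hence w_h = C1*cos(5*x) + C2*sin(5*x).
Since ±5i are characteristic roots, multiply the trial by x. Try w_p = x*(A*cos(5*x) + B*sin(5*x)). Substituting and equating the coefficients of cos(5x) and sin(5x) gives A = 0, B = 1/5, so w_p = x*sin(5*x)/5.
General solution: w = C1*cos(5*x) + C2*sin(5*x) + x*sin(5*x)/5.
Apply the initial conditions: w(0) = C1 = -1 and w'(0) = 5*C2 = 0. Solving gives C1 = -1, C2 = 0.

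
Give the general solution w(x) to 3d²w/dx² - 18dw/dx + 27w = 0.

Divide through by 3: w'' - 6w' + 9w = 0.
Characteristic equation r² - 6r + 9 = 0 has discriminant (-6)² - 4·(9) = 0, so r = 3 is a repeated root.
Hence w_h = (C1 + C2*x)*exp(3*x).

w = C1*exp(3*x) + C2*x*exp(3*x)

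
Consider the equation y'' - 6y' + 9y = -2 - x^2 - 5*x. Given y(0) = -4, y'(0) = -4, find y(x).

y = -2/3 - 19*x/27 - 10*exp(3*x)/3 - x**2/9 + 181*x*exp(3*x)/27

Characteristic equation r² - 6r + 9 = 0 has discriminant (-6)² - 4·(9) = 0, so r = 3 is a repeated root.
Hence y_h = (C1 + C2*x)*exp(3*x).
For the particular solution try y_p = A0 + A1*x + A2*x^2. Substituting and matching coefficients of each power of x gives A0 = -2/3, A1 = -19/27, A2 = -1/9, so y_p = -2/3 - 19*x/27 - x^2/9.
General solution: y = -2/3 - 19*x/27 - x^2/9 + C1*exp(3*x) + C2*x*exp(3*x).
Apply the initial conditions: y(0) = -2/3 + C1 = -4 and y'(0) = -19/27 + C2 + 3*C1 = -4. Solving gives C1 = -10/3, C2 = 181/27.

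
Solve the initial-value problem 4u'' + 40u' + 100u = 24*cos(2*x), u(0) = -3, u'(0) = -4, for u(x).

Divide through by 4: u'' + 10u' + 25u = 6*cos(2*x).
Characteristic equation r² + 10r + 25 = 0 has discriminant (10)² - 4·(25) = 0, so r = -5 is a repeated root.
Hence u_h = (C1 + C2*x)*exp(-5*x).
Try u_p = A*cos(2*x) + B*sin(2*x). Substituting and equating the coefficients of cos(2x) and sin(2x) gives A = 126/841, B = 120/841, so u_p = 120*sin(2*x)/841 + 126*cos(2*x)/841.
General solution: u = 120*sin(2*x)/841 + 126*cos(2*x)/841 + C1*exp(-5*x) + C2*x*exp(-5*x).
Apply the initial conditions: u(0) = 126/841 + C1 = -3 and u'(0) = 240/841 + C2 - 5*C1 = -4. Solving gives C1 = -2649/841, C2 = -581/29.

u = -2649*exp(-5*x)/841 + 120*sin(2*x)/841 + 126*cos(2*x)/841 - 581*x*exp(-5*x)/29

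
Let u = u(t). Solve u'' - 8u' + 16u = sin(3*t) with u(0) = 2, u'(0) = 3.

u = 7*sin(3*t)/625 + 24*cos(3*t)/625 + 1226*exp(4*t)/625 - 122*t*exp(4*t)/25

Characteristic equation r² - 8r + 16 = 0 has discriminant (-8)² - 4·(16) = 0, so r = 4 is a repeated root.
Hence u_h = (C1 + C2*t)*exp(4*t).
Try u_p = A*cos(3*t) + B*sin(3*t). Substituting and equating the coefficients of cos(3t) and sin(3t) gives A = 24/625, B = 7/625, so u_p = 7*sin(3*t)/625 + 24*cos(3*t)/625.
General solution: u = 7*sin(3*t)/625 + 24*cos(3*t)/625 + C1*exp(4*t) + C2*t*exp(4*t).
Apply the initial conditions: u(0) = 24/625 + C1 = 2 and u'(0) = 21/625 + C2 + 4*C1 = 3. Solving gives C1 = 1226/625, C2 = -122/25.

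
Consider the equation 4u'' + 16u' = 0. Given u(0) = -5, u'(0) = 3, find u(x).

Divide through by 4: u'' + 4u' = 0.
Characteristic equation r² + 4r = 0 factors as (r + 4)r = 0, so r = -4, 0.
Hence u_h = C1*exp(-4*x) + C2.
Apply the initial conditions: u(0) = C1 + C2 = -5 and u'(0) = -4*C1 = 3. Solving gives C1 = -3/4, C2 = -17/4.

u = -17/4 - 3*exp(-4*x)/4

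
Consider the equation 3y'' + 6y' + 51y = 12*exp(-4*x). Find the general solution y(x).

y = 4*exp(-4*x)/25 + C1*cos(4*x)*exp(-x) + C2*exp(-x)*sin(4*x)

Divide through by 3: y'' + 2y' + 17y = 4*exp(-4*x).
Characteristic equation r² + 2r + 17 = 0 has discriminant (2)² - 4·(17) = -64 < 0, so r = -1 ± 4i.
Hence y_h = C1*cos(4*x)*exp(-x) + C2*exp(-x)*sin(4*x).
Try y_p = A*exp(-4*x). Substituting into the equation and dividing by exp(-4*x) gives A = 4/25, so y_p = 4*exp(-4*x)/25.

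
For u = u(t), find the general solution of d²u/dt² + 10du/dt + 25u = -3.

u = -3/25 + C1*exp(-5*t) + C2*t*exp(-5*t)

Characteristic equation r² + 10r + 25 = 0 has discriminant (10)² - 4·(25) = 0, so r = -5 is a repeated root.
Hence u_h = (C1 + C2*t)*exp(-5*t).
For the particular solution try u_p = A0. Substituting and matching coefficients of each power of t gives A0 = -3/25, so u_p = -3/25.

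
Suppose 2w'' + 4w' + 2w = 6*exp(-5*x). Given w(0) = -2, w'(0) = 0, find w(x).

Divide through by 2: w'' + 2w' + w = 3*exp(-5*x).
Characteristic equation r² + 2r + 1 = 0 has discriminant (2)² - 4·(1) = 0, so r = -1 is a repeated root.
Hence w_h = (C1 + C2*x)*exp(-x).
Try w_p = A*exp(-5*x). Substituting into the equation and dividing by exp(-5*x) gives A = 3/16, so w_p = 3*exp(-5*x)/16.
General solution: w = 3*exp(-5*x)/16 + C1*exp(-x) + C2*x*exp(-x).
Apply the initial conditions: w(0) = 3/16 + C1 = -2 and w'(0) = -15/16 + C2 - C1 = 0. Solving gives C1 = -35/16, C2 = -5/4.

w = -35*exp(-x)/16 + 3*exp(-5*x)/16 - 5*x*exp(-x)/4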